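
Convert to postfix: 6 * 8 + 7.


Left to right (same or higher precedence on left)
Postfix: 6 8 * 7 +


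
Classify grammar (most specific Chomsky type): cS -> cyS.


LHS has context (more than one symbol) and |LHS| ≤ |RHS|
Classification: Type 1 (Context-Sensitive)


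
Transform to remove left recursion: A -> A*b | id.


Left-recursive alternatives: A*b; non-recursive: id
Introduce A': A -> idA', A' -> *bA' | ε


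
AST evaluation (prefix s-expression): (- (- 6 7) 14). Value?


Evaluate inner: (- 6 7) = -1
Evaluate root: (- -1 14) = -15
Result: -15


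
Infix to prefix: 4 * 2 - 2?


left-to-right (same/higher precedence on left): tree is (- (* 4 2) 2)
Prefix: - * 4 2 2


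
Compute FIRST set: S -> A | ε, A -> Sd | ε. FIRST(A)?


Per alternative of A: FIRST(Sd) = {d}; FIRST(ε) = {ε}
FIRST(A) = {d, ε}


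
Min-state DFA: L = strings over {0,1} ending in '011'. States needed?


Track the longest suffix of input matching a prefix of '011': 4 classes (prefixes of length 0..3)
Minimal DFA: 4 states


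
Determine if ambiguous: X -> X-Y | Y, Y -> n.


precedence layered via separate nonterminal Y: deterministic
Unambiguous


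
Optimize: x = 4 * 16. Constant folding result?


4 * 16 = 64 at compile time
Optimized: x = 64


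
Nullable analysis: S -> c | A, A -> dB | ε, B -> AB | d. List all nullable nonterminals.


A nonterminal is nullable iff some alternative derives ε (directly, or every symbol in it is nullable)
Nullable: {A, S}


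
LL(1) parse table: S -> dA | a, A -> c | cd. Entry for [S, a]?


For [S, a]: 'a' ∈ FIRST(a)
Entry: S -> a


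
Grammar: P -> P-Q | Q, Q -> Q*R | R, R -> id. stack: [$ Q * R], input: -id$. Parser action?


handle 'Q*R' on top
Action: reduce (Q -> Q*R)


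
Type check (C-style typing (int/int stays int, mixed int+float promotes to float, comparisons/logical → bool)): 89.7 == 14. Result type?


Operand types: float == int
Rule: comparison yields bool
Result type: bool


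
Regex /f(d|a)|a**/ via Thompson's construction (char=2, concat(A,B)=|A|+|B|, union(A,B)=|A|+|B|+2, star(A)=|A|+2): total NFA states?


Syntax tree has 4 char leaf(s), 2 union(s), 2 star(s)
chars contribute 4×2 = 8; each union adds +2; each star adds +2
Total: 8 + 4 + 4 = 16 states


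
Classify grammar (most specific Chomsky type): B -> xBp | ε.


Single nonterminal LHS, but x^n p^n is not regular
Classification: Type 2 (Context-Free)


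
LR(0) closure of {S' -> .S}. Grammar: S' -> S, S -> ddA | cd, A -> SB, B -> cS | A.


Start: S' -> .S
For each item with dot before a nonterminal B, add B -> .γ for every B-production
Closure: [S' -> .S, S -> .ddA, S -> .cd]


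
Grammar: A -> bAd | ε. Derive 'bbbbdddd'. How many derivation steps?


Derivation: A => bAd => bbAdd => bbbAddd => bbbbAdddd => bbbbdddd
Steps: 5


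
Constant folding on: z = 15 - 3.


15 - 3 = 12 at compile time
Optimized: z = 12


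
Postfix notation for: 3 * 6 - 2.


Left to right (same or higher precedence on left)
Postfix: 3 6 * 2 -


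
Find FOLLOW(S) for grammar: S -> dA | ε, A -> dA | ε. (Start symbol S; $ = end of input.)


$ ∈ FOLLOW(S). For each A -> αBβ: add FIRST(β)\{ε} to FOLLOW(B); if β nullable, add FOLLOW(A).
FOLLOW(S) = {$}


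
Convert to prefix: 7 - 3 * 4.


'*' binds tighter: tree is (- 7 (* 3 4))
Prefix: - 7 * 3 4


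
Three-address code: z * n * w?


Break into single-operator statements:
t1 = z * n
t2 = t1 * w


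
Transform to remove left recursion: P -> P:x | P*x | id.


Left-recursive alternatives: P:x, P*x; non-recursive: id
Introduce P': P -> idP', P' -> :xP' | *xP' | ε


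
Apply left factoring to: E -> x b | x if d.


Common prefix: 'x'
Factored: E -> x E', E' -> b | if d


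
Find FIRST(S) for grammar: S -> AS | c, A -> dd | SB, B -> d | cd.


Per alternative of S: FIRST(AS) = {c, d}; FIRST(c) = {c}
FIRST(S) = {c, d}


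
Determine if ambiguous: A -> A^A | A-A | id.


'id^id-id' has two parse trees (no precedence encoded between ^ and -)
Ambiguous


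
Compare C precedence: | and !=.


'!=' is equality (level 6); '|' is bitwise OR (level 3)
Higher level binds tighter
'!=' has higher precedence than '|'


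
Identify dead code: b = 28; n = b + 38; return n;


b is read by n's definition; n is returned
No dead code


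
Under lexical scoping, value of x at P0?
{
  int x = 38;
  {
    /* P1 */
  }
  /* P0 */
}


x declared in the same block as P0
x = 38


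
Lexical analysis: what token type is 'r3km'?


Pattern: letter/underscore followed by alphanumerics, not a keyword
Type: IDENTIFIER


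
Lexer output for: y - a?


Scan left to right, longest-match per lexeme
Tokens: ID(y), OP(-), ID(a)


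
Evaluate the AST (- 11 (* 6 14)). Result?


Evaluate inner: (* 6 14) = 84
Evaluate root: (- 11 84) = -73
Result: -73


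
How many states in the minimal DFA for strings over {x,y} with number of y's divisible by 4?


Track (count of y) mod 4: states 0..3, accept at 0
Minimal DFA: 4 states


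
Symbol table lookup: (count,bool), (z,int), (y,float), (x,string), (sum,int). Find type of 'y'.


Lookup 'y' → type float


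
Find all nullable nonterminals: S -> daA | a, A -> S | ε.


A nonterminal is nullable iff some alternative derives ε (directly, or every symbol in it is nullable)
Nullable: {A}


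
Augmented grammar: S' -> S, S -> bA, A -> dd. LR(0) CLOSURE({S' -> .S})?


Start: S' -> .S
For each item with dot before a nonterminal B, add B -> .γ for every B-production
Closure: [S' -> .S, S -> .bA]


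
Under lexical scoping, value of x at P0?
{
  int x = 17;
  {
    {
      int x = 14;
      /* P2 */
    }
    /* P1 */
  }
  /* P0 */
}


x declared in the same block as P0
x = 17


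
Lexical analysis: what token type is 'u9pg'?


Pattern: letter/underscore followed by alphanumerics, not a keyword
Type: IDENTIFIER


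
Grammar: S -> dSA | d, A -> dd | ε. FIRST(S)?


Per alternative of S: FIRST(dSA) = {d}; FIRST(d) = {d}
FIRST(S) = {d}


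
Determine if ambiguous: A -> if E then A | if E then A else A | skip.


dangling else: 'if E then if E then skip else skip' parses two ways
Ambiguous


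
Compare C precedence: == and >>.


'>>' is shift (level 8); '==' is equality (level 6)
Higher level binds tighter
'>>' has higher precedence than '=='


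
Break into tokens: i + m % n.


Scan left to right, longest-match per lexeme
Tokens: ID(i), OP(+), ID(m), OP(%), ID(n)


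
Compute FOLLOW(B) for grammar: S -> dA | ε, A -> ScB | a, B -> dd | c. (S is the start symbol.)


$ ∈ FOLLOW(S). For each A -> αBβ: add FIRST(β)\{ε} to FOLLOW(B); if β nullable, add FOLLOW(A).
FOLLOW(B) = {$, c}


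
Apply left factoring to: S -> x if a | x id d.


Common prefix: 'x'
Factored: S -> x S', S' -> if a | id d


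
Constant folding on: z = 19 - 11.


19 - 11 = 8 at compile time
Optimized: z = 8


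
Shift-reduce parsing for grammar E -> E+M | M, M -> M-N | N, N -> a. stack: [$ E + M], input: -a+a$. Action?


'-' can extend M; shift to build M -> M-N
Action: shift


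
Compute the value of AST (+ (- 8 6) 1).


Evaluate inner: (- 8 6) = 2
Evaluate root: (+ 2 1) = 3
Result: 3


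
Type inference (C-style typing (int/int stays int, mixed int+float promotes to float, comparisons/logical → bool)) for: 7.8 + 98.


Operand types: float + int
Rule: mixed int/float promotes to float; int/int stays int
Result type: float


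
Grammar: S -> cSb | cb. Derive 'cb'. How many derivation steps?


Derivation: S => cb
Steps: 1


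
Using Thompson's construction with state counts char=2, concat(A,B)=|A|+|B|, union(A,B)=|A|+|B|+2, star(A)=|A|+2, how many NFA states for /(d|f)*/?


Syntax tree has 2 char leaf(s), 1 union(s), 1 star(s)
chars contribute 2×2 = 4; each union adds +2; each star adds +2
Total: 4 + 2 + 2 = 8 states


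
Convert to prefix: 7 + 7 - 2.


left-to-right (same/higher precedence on left): tree is (- (+ 7 7) 2)
Prefix: - + 7 7 2


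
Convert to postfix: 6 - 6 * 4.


* has higher precedence, evaluate 6*4 first
Postfix: 6 6 4 * -


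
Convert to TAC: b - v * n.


Break into single-operator statements:
t1 = v * n
t2 = b - t1


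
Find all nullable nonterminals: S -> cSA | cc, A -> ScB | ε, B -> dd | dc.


A nonterminal is nullable iff some alternative derives ε (directly, or every symbol in it is nullable)
Nullable: {A}


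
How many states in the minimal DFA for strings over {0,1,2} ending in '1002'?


Track the longest suffix of input matching a prefix of '1002': 5 classes (prefixes of length 0..4)
Minimal DFA: 5 states


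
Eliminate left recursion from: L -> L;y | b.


Left-recursive alternatives: L;y; non-recursive: b
Introduce L': L -> bL', L' -> ;yL' | ε


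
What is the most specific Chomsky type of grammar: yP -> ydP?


LHS has context (more than one symbol) and |LHS| ≤ |RHS|
Classification: Type 1 (Context-Sensitive)


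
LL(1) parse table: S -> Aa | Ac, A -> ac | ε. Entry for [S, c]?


For [S, c]: 'c' ∈ FIRST(Ac)
Entry: S -> Ac


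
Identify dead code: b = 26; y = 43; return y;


b is assigned but never read
Dead: 'b = 26'


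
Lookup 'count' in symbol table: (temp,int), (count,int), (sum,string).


Lookup 'count' → type int


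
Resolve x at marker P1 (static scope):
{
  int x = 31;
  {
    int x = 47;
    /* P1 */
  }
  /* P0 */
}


x declared in the same block as P1
x = 47


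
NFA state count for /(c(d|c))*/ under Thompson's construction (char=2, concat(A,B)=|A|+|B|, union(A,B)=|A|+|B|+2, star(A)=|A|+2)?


Syntax tree has 3 char leaf(s), 1 union(s), 1 star(s)
chars contribute 3×2 = 6; each union adds +2; each star adds +2
Total: 6 + 2 + 2 = 10 states


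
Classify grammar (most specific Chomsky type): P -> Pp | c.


Left-linear: every RHS is a terminal or one nonterminal followed by a terminal
Classification: Type 3 (Regular)


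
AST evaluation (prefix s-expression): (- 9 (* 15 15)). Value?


Evaluate inner: (* 15 15) = 225
Evaluate root: (- 9 225) = -216
Result: -216


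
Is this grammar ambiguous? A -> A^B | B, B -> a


precedence layered via separate nonterminal B: deterministic
Unambiguous


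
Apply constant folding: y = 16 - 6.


16 - 6 = 10 at compile time
Optimized: y = 10


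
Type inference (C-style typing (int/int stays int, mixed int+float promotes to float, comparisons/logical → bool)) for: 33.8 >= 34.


Operand types: float >= int
Rule: comparison yields bool
Result type: bool


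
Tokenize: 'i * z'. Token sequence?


Scan left to right, longest-match per lexeme
Tokens: ID(i), OP(*), ID(z)


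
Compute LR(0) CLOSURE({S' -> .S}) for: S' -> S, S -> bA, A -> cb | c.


Start: S' -> .S
For each item with dot before a nonterminal B, add B -> .γ for every B-production
Closure: [S' -> .S, S -> .bA]


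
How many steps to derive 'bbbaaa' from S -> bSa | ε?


Derivation: S => bSa => bbSaa => bbbSaaa => bbbaaa
Steps: 4


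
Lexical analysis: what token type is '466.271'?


Pattern: digits with a decimal point
Type: FLOAT_LITERAL


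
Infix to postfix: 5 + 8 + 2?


Left to right (same or higher precedence on left)
Postfix: 5 8 + 2 +


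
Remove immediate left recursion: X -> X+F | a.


Left-recursive alternatives: X+F; non-recursive: a
Introduce X': X -> aX', X' -> +FX' | ε


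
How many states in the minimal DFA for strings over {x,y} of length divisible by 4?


Track length mod 4: states 0..3, accept at 0
Minimal DFA: 4 states


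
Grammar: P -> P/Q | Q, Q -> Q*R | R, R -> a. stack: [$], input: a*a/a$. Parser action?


no handle on stack; shift 'a'
Action: shift


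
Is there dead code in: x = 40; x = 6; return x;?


first assignment to x is overwritten before any read
Dead: 'x = 40'


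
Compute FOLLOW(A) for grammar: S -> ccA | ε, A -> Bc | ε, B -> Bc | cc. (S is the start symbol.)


$ ∈ FOLLOW(S). For each A -> αBβ: add FIRST(β)\{ε} to FOLLOW(B); if β nullable, add FOLLOW(A).
FOLLOW(A) = {$}


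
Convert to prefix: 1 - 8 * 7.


'*' binds tighter: tree is (- 1 (* 8 7))
Prefix: - 1 * 8 7


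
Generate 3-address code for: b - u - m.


Break into single-operator statements:
t1 = b - u
t2 = t1 - m


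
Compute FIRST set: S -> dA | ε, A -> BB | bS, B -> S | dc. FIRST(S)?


Per alternative of S: FIRST(dA) = {d}; FIRST(ε) = {ε}
FIRST(S) = {d, ε}


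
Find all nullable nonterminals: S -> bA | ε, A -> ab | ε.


A nonterminal is nullable iff some alternative derives ε (directly, or every symbol in it is nullable)
Nullable: {A, S}


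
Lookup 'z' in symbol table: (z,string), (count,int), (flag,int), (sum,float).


Lookup 'z' → type string


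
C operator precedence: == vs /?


'/' is multiplicative (level 10); '==' is equality (level 6)
Higher level binds tighter
'/' has higher precedence than '=='


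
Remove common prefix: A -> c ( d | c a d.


Common prefix: 'c'
Factored: A -> c A', A' -> ( d | a d


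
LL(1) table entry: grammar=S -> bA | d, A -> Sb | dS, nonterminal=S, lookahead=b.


For [S, b]: 'b' ∈ FIRST(bA)
Entry: S -> bA


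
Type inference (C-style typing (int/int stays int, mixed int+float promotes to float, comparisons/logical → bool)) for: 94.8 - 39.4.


Operand types: float - float
Rule: mixed int/float promotes to float; int/int stays int
Result type: float


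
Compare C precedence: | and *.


'*' is multiplicative (level 10); '|' is bitwise OR (level 3)
Higher level binds tighter
'*' has higher precedence than '|'


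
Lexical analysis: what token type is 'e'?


Pattern: letter/underscore followed by alphanumerics, not a keyword
Type: IDENTIFIER


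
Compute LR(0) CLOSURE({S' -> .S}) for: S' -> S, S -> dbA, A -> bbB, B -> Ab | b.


Start: S' -> .S
For each item with dot before a nonterminal B, add B -> .γ for every B-production
Closure: [S' -> .S, S -> .dbA]


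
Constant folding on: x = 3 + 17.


3 + 17 = 20 at compile time
Optimized: x = 20


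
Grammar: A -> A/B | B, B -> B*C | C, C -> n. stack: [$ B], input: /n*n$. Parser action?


lookahead ∉ {*} so B won't extend; reduce A -> B
Action: reduce (A -> B)


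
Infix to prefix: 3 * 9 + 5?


left-to-right (same/higher precedence on left): tree is (+ (* 3 9) 5)
Prefix: + * 3 9 5


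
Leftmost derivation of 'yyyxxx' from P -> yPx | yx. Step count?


Derivation: P => yPx => yyPxx => yyyxxx
Steps: 3


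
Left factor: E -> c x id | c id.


Common prefix: 'c'
Factored: E -> c E', E' -> x id | id


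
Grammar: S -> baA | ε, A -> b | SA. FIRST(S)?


Per alternative of S: FIRST(baA) = {b}; FIRST(ε) = {ε}
FIRST(S) = {b, ε}


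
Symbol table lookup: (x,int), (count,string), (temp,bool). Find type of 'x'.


Lookup 'x' → type int


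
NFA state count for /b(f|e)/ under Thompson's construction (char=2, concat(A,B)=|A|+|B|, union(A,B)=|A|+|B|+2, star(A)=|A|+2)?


Syntax tree has 3 char leaf(s), 1 union(s), 0 star(s)
chars contribute 3×2 = 6; each union adds +2; each star adds +2
Total: 6 + 2 + 0 = 8 states


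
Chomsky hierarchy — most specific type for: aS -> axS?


LHS has context (more than one symbol) and |LHS| ≤ |RHS|
Classification: Type 1 (Context-Sensitive)


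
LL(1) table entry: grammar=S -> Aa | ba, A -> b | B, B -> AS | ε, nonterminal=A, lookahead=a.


For [A, a]: 'a' ∈ FIRST(B)
Entry: A -> B


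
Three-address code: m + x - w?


Break into single-operator statements:
t1 = m + x
t2 = t1 - w


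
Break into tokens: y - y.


Scan left to right, longest-match per lexeme
Tokens: ID(y), OP(-), ID(y)


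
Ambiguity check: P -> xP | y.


right-linear, alternatives start with distinct terminals 'x' vs 'y': unique leftmost derivation
Unambiguous


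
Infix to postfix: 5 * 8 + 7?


Left to right (same or higher precedence on left)
Postfix: 5 8 * 7 +


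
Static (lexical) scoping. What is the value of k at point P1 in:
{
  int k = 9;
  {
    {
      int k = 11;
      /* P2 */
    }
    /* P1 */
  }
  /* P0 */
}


P1's block does not declare k; resolves to the enclosing declaration at depth 0
k = 9


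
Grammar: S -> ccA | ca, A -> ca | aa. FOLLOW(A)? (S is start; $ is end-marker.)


$ ∈ FOLLOW(S). For each A -> αBβ: add FIRST(β)\{ε} to FOLLOW(B); if β nullable, add FOLLOW(A).
FOLLOW(A) = {$}


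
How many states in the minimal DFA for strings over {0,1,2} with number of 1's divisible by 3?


Track (count of 1) mod 3: states 0..2, accept at 0
Minimal DFA: 3 states


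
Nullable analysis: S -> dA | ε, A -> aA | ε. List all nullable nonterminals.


A nonterminal is nullable iff some alternative derives ε (directly, or every symbol in it is nullable)
Nullable: {A, S}


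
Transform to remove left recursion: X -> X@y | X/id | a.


Left-recursive alternatives: X@y, X/id; non-recursive: a
Introduce X': X -> aX', X' -> @yX' | /idX' | ε


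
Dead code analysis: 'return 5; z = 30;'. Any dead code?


statement follows a return and is unreachable
Dead: 'z = 30'


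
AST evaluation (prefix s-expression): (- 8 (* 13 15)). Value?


Evaluate inner: (* 13 15) = 195
Evaluate root: (- 8 195) = -187
Result: -187


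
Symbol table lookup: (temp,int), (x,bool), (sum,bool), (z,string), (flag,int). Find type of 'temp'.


Lookup 'temp' → type int


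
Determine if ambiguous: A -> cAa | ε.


balanced c^n…a^n: each string has a unique parse
Unambiguous


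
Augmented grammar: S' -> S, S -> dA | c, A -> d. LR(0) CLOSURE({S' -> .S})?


Start: S' -> .S
For each item with dot before a nonterminal B, add B -> .γ for every B-production
Closure: [S' -> .S, S -> .dA, S -> .c]


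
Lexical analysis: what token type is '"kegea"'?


Pattern: double-quoted sequence
Type: STRING_LITERAL


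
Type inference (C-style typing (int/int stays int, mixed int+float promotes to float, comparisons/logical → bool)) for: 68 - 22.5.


Operand types: int - float
Rule: mixed int/float promotes to float; int/int stays int
Result type: float


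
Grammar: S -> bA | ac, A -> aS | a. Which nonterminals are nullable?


A nonterminal is nullable iff some alternative derives ε (directly, or every symbol in it is nullable)
Nullable: {}


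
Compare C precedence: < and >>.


'>>' is shift (level 8); '<' is relational (level 7)
Higher level binds tighter
'>>' has higher precedence than '<'


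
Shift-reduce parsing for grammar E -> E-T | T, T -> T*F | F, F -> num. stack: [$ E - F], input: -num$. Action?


'F' (not preceded by T*) is the handle for T -> F
Action: reduce (T -> F)


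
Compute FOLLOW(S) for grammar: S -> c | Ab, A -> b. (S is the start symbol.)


$ ∈ FOLLOW(S). For each A -> αBβ: add FIRST(β)\{ε} to FOLLOW(B); if β nullable, add FOLLOW(A).
FOLLOW(S) = {$}


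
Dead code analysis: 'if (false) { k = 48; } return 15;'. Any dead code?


condition is constant false, so the whole block is unreachable
Dead: 'if (false) { k = 48; }'


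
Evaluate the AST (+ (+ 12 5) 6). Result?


Evaluate inner: (+ 12 5) = 17
Evaluate root: (+ 17 6) = 23
Result: 23


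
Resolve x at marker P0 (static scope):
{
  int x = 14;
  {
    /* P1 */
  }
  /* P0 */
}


x declared in the same block as P0
x = 14


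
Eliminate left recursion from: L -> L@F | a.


Left-recursive alternatives: L@F; non-recursive: a
Introduce L': L -> aL', L' -> @FL' | ε


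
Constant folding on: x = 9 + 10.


9 + 10 = 19 at compile time
Optimized: x = 19


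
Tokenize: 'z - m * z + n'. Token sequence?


Scan left to right, longest-match per lexeme
Tokens: ID(z), OP(-), ID(m), OP(*), ID(z), OP(+), ID(n)


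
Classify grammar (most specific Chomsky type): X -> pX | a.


Right-linear: every RHS is a terminal or a terminal followed by one nonterminal
Classification: Type 3 (Regular)


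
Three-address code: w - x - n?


Break into single-operator statements:
t1 = w - x
t2 = t1 - n


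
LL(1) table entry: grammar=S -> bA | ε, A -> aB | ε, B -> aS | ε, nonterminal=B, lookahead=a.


For [B, a]: 'a' ∈ FIRST(aS)
Entry: B -> aS


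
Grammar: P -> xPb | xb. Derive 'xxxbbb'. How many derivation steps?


Derivation: P => xPb => xxPbb => xxxbbb
Steps: 3


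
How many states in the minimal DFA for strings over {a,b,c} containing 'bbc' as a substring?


KMP-style automaton: 3 progress states + 1 absorbing accept = 4
Minimal DFA: 4 states


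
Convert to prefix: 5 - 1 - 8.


left-to-right (same/higher precedence on left): tree is (- (- 5 1) 8)
Prefix: - - 5 1 8


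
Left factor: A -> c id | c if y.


Common prefix: 'c'
Factored: A -> c A', A' -> id | if y


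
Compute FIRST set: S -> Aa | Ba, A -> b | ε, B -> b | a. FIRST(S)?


Per alternative of S: FIRST(Aa) = {a, b}; FIRST(Ba) = {a, b}
FIRST(S) = {a, b}


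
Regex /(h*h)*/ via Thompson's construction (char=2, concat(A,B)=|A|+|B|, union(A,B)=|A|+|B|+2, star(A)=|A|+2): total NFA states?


Syntax tree has 2 char leaf(s), 0 union(s), 2 star(s)
chars contribute 2×2 = 4; each union adds +2; each star adds +2
Total: 4 + 0 + 4 = 8 states


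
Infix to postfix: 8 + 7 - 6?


Left to right (same or higher precedence on left)
Postfix: 8 7 + 6 -


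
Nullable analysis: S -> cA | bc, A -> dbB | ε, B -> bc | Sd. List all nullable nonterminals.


A nonterminal is nullable iff some alternative derives ε (directly, or every symbol in it is nullable)
Nullable: {A}


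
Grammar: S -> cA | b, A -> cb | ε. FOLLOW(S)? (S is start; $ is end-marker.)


$ ∈ FOLLOW(S). For each A -> αBβ: add FIRST(β)\{ε} to FOLLOW(B); if β nullable, add FOLLOW(A).
FOLLOW(S) = {$}


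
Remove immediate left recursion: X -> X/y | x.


Left-recursive alternatives: X/y; non-recursive: x
Introduce X': X -> xX', X' -> /yX' | ε


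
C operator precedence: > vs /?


'/' is multiplicative (level 10); '>' is relational (level 7)
Higher level binds tighter
'/' has higher precedence than '>'


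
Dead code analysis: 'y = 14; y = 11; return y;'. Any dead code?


first assignment to y is overwritten before any read
Dead: 'y = 14'


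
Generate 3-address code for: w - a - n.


Break into single-operator statements:
t1 = w - a
t2 = t1 - n


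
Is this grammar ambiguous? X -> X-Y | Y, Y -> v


precedence layered via separate nonterminal Y: deterministic
Unambiguous


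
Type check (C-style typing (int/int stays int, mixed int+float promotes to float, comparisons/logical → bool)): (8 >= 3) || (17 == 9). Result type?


Operand types: bool || bool
Rule: logical operators take bool operands and yield bool
Result type: bool


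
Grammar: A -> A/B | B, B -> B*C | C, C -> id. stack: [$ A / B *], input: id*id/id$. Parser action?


no handle; shift 'id'
Action: shift


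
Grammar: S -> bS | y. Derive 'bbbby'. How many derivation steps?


Derivation: S => bS => bbS => bbbS => bbbbS => bbbby
Steps: 5


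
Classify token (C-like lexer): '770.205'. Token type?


Pattern: digits with a decimal point
Type: FLOAT_LITERAL


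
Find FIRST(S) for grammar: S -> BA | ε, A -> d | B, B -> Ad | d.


Per alternative of S: FIRST(BA) = {d}; FIRST(ε) = {ε}
FIRST(S) = {d, ε}


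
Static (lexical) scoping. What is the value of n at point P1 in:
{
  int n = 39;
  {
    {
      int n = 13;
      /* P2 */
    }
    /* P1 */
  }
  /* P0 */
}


P1's block does not declare n; resolves to the enclosing declaration at depth 0
n = 39


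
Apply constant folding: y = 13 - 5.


13 - 5 = 8 at compile time
Optimized: y = 8


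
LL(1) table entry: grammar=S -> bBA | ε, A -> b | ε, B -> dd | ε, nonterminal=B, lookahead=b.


For [B, b]: ε is nullable and 'b' ∈ FOLLOW(B)
Entry: B -> ε


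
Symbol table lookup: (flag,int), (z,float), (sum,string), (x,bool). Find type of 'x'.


Lookup 'x' → type bool


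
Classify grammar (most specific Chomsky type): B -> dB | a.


Right-linear: every RHS is a terminal or a terminal followed by one nonterminal
Classification: Type 3 (Regular)


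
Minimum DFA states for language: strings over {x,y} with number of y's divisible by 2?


Track (count of y) mod 2: states 0..1, accept at 0
Minimal DFA: 2 states


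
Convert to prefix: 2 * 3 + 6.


left-to-right (same/higher precedence on left): tree is (+ (* 2 3) 6)
Prefix: + * 2 3 6


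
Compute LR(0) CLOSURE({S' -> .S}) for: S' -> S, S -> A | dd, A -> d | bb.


Start: S' -> .S
For each item with dot before a nonterminal B, add B -> .γ for every B-production
Closure: [S' -> .S, S -> .A, S -> .dd, A -> .d, A -> .bb]


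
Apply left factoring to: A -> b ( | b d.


Common prefix: 'b'
Factored: A -> b A', A' -> ( | d


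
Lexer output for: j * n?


Scan left to right, longest-match per lexeme
Tokens: ID(j), OP(*), ID(n)


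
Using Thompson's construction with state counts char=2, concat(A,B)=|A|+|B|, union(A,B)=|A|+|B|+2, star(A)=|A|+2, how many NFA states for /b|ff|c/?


Syntax tree has 4 char leaf(s), 2 union(s), 0 star(s)
chars contribute 4×2 = 8; each union adds +2; each star adds +2
Total: 8 + 4 + 0 = 12 states


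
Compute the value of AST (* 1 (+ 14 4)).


Evaluate inner: (+ 14 4) = 18
Evaluate root: (* 1 18) = 18
Result: 18


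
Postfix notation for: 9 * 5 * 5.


Left to right (same or higher precedence on left)
Postfix: 9 5 * 5 *


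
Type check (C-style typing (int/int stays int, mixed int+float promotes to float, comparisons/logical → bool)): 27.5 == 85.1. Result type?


Operand types: float == float
Rule: comparison yields bool
Result type: bool


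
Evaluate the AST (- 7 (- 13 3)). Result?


Evaluate inner: (- 13 3) = 10
Evaluate root: (- 7 10) = -3
Result: -3


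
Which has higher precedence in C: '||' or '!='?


'!=' is equality (level 6); '||' is logical OR (level 1)
Higher level binds tighter
'!=' has higher precedence than '||'


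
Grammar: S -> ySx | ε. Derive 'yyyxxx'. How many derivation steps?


Derivation: S => ySx => yySxx => yyySxxx => yyyxxx
Steps: 4


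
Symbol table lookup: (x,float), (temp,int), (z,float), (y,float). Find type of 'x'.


Lookup 'x' → type float


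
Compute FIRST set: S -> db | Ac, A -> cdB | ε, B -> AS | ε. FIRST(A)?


Per alternative of A: FIRST(cdB) = {c}; FIRST(ε) = {ε}
FIRST(A) = {c, ε}


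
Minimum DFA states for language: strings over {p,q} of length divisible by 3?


Track length mod 3: states 0..2, accept at 0
Minimal DFA: 3 states


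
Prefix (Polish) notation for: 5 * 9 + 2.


left-to-right (same/higher precedence on left): tree is (+ (* 5 9) 2)
Prefix: + * 5 9 2


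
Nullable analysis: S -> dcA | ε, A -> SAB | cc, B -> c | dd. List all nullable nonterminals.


A nonterminal is nullable iff some alternative derives ε (directly, or every symbol in it is nullable)
Nullable: {S}


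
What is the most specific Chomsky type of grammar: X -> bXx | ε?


Single nonterminal LHS, but b^n x^n is not regular
Classification: Type 2 (Context-Free)


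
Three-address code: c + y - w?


Break into single-operator statements:
t1 = c + y
t2 = t1 - w


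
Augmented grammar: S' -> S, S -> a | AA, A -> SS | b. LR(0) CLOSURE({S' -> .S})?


Start: S' -> .S
For each item with dot before a nonterminal B, add B -> .γ for every B-production
Closure: [S' -> .S, S -> .a, S -> .AA, A -> .SS, A -> .b]


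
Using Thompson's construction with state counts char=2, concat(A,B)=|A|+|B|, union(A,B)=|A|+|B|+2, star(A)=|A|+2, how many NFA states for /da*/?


Syntax tree has 2 char leaf(s), 0 union(s), 1 star(s)
chars contribute 2×2 = 4; each union adds +2; each star adds +2
Total: 4 + 0 + 2 = 6 states


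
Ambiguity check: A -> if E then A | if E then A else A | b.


dangling else: 'if E then if E then b else b' parses two ways
Ambiguous


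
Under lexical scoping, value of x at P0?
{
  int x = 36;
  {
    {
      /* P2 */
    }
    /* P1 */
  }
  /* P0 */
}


x declared in the same block as P0
x = 36


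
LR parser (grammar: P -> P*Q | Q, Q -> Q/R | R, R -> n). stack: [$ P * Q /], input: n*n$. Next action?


no handle; shift 'n'
Action: shift


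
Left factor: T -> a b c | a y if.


Common prefix: 'a'
Factored: T -> a T', T' -> b c | y if


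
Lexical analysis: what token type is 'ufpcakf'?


Pattern: letter/underscore followed by alphanumerics, not a keyword
Type: IDENTIFIER


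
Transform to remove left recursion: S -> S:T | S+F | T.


Left-recursive alternatives: S:T, S+F; non-recursive: T
Introduce S': S -> TS', S' -> :TS' | +FS' | ε


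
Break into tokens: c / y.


Scan left to right, longest-match per lexeme
Tokens: ID(c), OP(/), ID(y)


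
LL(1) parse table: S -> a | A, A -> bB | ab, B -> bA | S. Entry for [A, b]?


For [A, b]: 'b' ∈ FIRST(bB)
Entry: A -> bB


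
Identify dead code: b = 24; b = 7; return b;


first assignment to b is overwritten before any read
Dead: 'b = 24'


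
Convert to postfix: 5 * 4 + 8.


Left to right (same or higher precedence on left)
Postfix: 5 4 * 8 +


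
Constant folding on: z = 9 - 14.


9 - 14 = -5 at compile time
Optimized: z = -5


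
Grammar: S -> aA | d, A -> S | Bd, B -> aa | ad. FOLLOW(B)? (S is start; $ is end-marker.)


$ ∈ FOLLOW(S). For each A -> αBβ: add FIRST(β)\{ε} to FOLLOW(B); if β nullable, add FOLLOW(A).
FOLLOW(B) = {d}


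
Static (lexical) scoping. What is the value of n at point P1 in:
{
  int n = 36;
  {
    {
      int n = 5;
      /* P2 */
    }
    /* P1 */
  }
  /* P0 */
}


P1's block does not declare n; resolves to the enclosing declaration at depth 0
n = 36


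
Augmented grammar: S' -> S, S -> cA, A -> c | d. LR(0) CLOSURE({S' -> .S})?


Start: S' -> .S
For each item with dot before a nonterminal B, add B -> .γ for every B-production
Closure: [S' -> .S, S -> .cA]


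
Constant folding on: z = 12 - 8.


12 - 8 = 4 at compile time
Optimized: z = 4


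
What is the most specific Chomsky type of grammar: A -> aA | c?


Right-linear: every RHS is a terminal or a terminal followed by one nonterminal
Classification: Type 3 (Regular)


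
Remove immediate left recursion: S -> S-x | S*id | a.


Left-recursive alternatives: S-x, S*id; non-recursive: a
Introduce S': S -> aS', S' -> -xS' | *idS' | ε


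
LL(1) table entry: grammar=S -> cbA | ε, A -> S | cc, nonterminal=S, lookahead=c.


For [S, c]: 'c' ∈ FIRST(cbA)
Entry: S -> cbA


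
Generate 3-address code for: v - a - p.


Break into single-operator statements:
t1 = v - a
t2 = t1 - p


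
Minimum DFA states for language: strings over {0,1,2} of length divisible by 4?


Track length mod 4: states 0..3, accept at 0
Minimal DFA: 4 states


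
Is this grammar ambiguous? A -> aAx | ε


balanced a^n…x^n: each string has a unique parse
Unambiguous


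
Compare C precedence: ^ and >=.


'>=' is relational (level 7); '^' is bitwise XOR (level 4)
Higher level binds tighter
'>=' has higher precedence than '^'


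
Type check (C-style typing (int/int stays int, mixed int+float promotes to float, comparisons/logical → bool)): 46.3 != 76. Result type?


Operand types: float != int
Rule: comparison yields bool
Result type: bool


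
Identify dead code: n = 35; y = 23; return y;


n is assigned but never read
Dead: 'n = 35'


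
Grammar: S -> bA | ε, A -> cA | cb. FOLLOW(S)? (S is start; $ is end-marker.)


$ ∈ FOLLOW(S). For each A -> αBβ: add FIRST(β)\{ε} to FOLLOW(B); if β nullable, add FOLLOW(A).
FOLLOW(S) = {$}


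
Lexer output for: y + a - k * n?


Scan left to right, longest-match per lexeme
Tokens: ID(y), OP(+), ID(a), OP(-), ID(k), OP(*), ID(n)


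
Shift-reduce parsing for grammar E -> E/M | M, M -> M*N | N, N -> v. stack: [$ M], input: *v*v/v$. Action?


shift '*' to continue M -> M*N
Action: shift


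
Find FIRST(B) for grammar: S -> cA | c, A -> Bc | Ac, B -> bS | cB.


Per alternative of B: FIRST(bS) = {b}; FIRST(cB) = {c}
FIRST(B) = {b, c}


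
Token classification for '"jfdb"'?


Pattern: double-quoted sequence
Type: STRING_LITERAL


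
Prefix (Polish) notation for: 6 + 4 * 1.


'*' binds tighter: tree is (+ 6 (* 4 1))
Prefix: + 6 * 4 1


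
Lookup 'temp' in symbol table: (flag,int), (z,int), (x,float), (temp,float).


Lookup 'temp' → type float


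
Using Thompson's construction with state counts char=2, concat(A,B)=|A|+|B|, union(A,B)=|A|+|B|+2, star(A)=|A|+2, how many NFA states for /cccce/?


Syntax tree has 5 char leaf(s), 0 union(s), 0 star(s)
chars contribute 5×2 = 10; each union adds +2; each star adds +2
Total: 10 + 0 + 0 = 10 states


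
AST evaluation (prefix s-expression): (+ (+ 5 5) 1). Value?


Evaluate inner: (+ 5 5) = 10
Evaluate root: (+ 10 1) = 11
Result: 11


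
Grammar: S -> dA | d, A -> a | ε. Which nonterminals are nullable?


A nonterminal is nullable iff some alternative derives ε (directly, or every symbol in it is nullable)
Nullable: {A}


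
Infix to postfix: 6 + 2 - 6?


Left to right (same or higher precedence on left)
Postfix: 6 2 + 6 -


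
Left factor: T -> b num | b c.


Common prefix: 'b'
Factored: T -> b T', T' -> num | c


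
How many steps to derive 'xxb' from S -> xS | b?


Derivation: S => xS => xxS => xxb
Steps: 3


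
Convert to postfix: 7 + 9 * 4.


* has higher precedence, evaluate 9*4 first
Postfix: 7 9 4 * +


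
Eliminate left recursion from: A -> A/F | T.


Left-recursive alternatives: A/F; non-recursive: T
Introduce A': A -> TA', A' -> /FA' | ε


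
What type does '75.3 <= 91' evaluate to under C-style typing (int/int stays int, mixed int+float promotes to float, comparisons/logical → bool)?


Operand types: float <= int
Rule: comparison yields bool
Result type: bool


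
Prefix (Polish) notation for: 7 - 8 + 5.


left-to-right (same/higher precedence on left): tree is (+ (- 7 8) 5)
Prefix: + - 7 8 5


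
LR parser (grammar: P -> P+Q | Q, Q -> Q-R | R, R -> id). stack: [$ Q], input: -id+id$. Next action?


shift '-' to continue Q -> Q-R
Action: shift


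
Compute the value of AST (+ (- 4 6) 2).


Evaluate inner: (- 4 6) = -2
Evaluate root: (+ -2 2) = 0
Result: 0


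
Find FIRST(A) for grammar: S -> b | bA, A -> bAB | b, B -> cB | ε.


Per alternative of A: FIRST(bAB) = {b}; FIRST(b) = {b}
FIRST(A) = {b}


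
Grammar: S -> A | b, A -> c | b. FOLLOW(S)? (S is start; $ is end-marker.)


$ ∈ FOLLOW(S). For each A -> αBβ: add FIRST(β)\{ε} to FOLLOW(B); if β nullable, add FOLLOW(A).
FOLLOW(S) = {$}


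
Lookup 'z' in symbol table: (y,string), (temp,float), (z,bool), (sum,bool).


Lookup 'z' → type bool


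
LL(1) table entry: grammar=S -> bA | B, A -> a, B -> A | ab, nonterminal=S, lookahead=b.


For [S, b]: 'b' ∈ FIRST(bA)
Entry: S -> bA


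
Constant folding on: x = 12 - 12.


12 - 12 = 0 at compile time
Optimized: x = 0


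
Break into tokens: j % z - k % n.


Scan left to right, longest-match per lexeme
Tokens: ID(j), OP(%), ID(z), OP(-), ID(k), OP(%), ID(n)


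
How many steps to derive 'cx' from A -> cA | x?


Derivation: A => cA => cx
Steps: 2


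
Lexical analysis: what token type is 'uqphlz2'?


Pattern: letter/underscore followed by alphanumerics, not a keyword
Type: IDENTIFIER


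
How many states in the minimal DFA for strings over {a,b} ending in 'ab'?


Track the longest suffix of input matching a prefix of 'ab': 3 classes (prefixes of length 0..2)
Minimal DFA: 3 states


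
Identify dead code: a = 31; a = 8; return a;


first assignment to a is overwritten before any read
Dead: 'a = 31'


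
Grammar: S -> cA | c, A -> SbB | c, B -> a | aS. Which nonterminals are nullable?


A nonterminal is nullable iff some alternative derives ε (directly, or every symbol in it is nullable)
Nullable: {}


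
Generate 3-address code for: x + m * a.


Break into single-operator statements:
t1 = m * a
t2 = x + t1


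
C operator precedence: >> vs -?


'-' is additive (level 9); '>>' is shift (level 8)
Higher level binds tighter
'-' has higher precedence than '>>'


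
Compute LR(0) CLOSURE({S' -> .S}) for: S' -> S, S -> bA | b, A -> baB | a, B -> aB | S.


Start: S' -> .S
For each item with dot before a nonterminal B, add B -> .γ for every B-production
Closure: [S' -> .S, S -> .bA, S -> .b]


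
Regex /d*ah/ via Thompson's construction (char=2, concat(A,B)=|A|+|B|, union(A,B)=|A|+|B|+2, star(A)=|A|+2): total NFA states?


Syntax tree has 3 char leaf(s), 0 union(s), 1 star(s)
chars contribute 3×2 = 6; each union adds +2; each star adds +2
Total: 6 + 0 + 2 = 8 states


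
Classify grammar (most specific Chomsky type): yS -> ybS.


LHS has context (more than one symbol) and |LHS| ≤ |RHS|
Classification: Type 1 (Context-Sensitive)


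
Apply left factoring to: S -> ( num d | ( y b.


Common prefix: '('
Factored: S -> ( S', S' -> num d | y b


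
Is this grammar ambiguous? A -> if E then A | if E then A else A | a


dangling else: 'if E then if E then a else a' parses two ways
Ambiguous


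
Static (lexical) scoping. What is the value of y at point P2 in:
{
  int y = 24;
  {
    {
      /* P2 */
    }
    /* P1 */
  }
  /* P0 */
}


P2's block does not declare y; resolves to the enclosing declaration at depth 0
y = 24


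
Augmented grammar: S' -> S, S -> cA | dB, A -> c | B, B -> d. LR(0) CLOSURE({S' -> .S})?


Start: S' -> .S
For each item with dot before a nonterminal B, add B -> .γ for every B-production
Closure: [S' -> .S, S -> .cA, S -> .dB]


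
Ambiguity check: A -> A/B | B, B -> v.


precedence layered via separate nonterminal B: deterministic
Unambiguous


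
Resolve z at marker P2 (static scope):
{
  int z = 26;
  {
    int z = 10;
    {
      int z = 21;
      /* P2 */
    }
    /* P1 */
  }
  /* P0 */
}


z declared in the same block as P2
z = 21


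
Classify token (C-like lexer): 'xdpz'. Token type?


Pattern: letter/underscore followed by alphanumerics, not a keyword
Type: IDENTIFIER


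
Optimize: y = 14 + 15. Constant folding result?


14 + 15 = 29 at compile time
Optimized: y = 29


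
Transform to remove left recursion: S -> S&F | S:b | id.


Left-recursive alternatives: S&F, S:b; non-recursive: id
Introduce S': S -> idS', S' -> &FS' | :bS' | ε


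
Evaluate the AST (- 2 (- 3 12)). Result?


Evaluate inner: (- 3 12) = -9
Evaluate root: (- 2 -9) = 11
Result: 11


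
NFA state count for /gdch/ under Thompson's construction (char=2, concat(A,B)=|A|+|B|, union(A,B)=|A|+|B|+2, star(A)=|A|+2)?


Syntax tree has 4 char leaf(s), 0 union(s), 0 star(s)
chars contribute 4×2 = 8; each union adds +2; each star adds +2
Total: 8 + 0 + 0 = 8 states


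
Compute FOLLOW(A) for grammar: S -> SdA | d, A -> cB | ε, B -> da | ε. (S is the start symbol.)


$ ∈ FOLLOW(S). For each A -> αBβ: add FIRST(β)\{ε} to FOLLOW(B); if β nullable, add FOLLOW(A).
FOLLOW(A) = {$, d}


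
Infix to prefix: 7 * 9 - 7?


left-to-right (same/higher precedence on left): tree is (- (* 7 9) 7)
Prefix: - * 7 9 7


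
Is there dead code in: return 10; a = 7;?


statement follows a return and is unreachable
Dead: 'a = 7'
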